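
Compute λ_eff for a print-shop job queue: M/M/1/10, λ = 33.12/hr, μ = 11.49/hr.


ρ = 2.8825; P_K = (1−ρ)ρ^10/(1−ρ^11) = 0.653085
λ_eff = λ(1 − P_K) = 33.12·(1 − 0.653085) = 33.12·0.346915 = 11.4898 /hr

Final: 11.4898 /hr


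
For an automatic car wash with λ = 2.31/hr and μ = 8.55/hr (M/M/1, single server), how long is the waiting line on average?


ρ = 2.31/8.55 = 0.2702
Lq = ρ²/(1−ρ) = 0.07299/0.7298 = 0.1000

Final: 0.1000


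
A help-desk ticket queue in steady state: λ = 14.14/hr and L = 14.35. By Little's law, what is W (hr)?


W = L/λ = 14.35/14.14 = 1.0149 hr

Final: 1.0149 hr


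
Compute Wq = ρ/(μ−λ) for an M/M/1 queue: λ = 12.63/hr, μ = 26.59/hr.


ρ = 12.63/26.59 = 0.4750
Wq = ρ/(μ−λ) = 0.4750/(26.59 − 12.63) = 0.4750/13.96 = 0.03403 hr

Final: 0.03403 hr


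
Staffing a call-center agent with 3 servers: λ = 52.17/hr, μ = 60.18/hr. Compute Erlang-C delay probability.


a = λ/μ = 0.8669; ρ = a/3 = 0.2890
P₀ = 0.417473 (from M/M/c formula)
C(c,a) = [a^c/(c!(1−ρ))]·P₀ = [0.65149/(6·0.7110)]·0.417473
= 0.15271·0.417473 = 0.063752

Final: 0.063752


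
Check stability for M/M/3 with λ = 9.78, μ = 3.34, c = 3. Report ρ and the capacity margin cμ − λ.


Total capacity cμ = 3·3.34 = 10.02/hr
ρ = λ/(cμ) = 9.78/10.02 = 0.9760
Stable ⇔ ρ < 1: YES
Spare capacity = cμ − λ = 10.02 − 9.78 = 0.24/hr

Final: ρ = 0.9760; stable; margin = 0.24/hr


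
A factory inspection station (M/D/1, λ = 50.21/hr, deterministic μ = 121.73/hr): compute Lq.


ρ = 50.21/121.73 = 0.4125
M/D/1: Lq = ρ²/(2(1−ρ)) = 0.1701/(2·0.5875) = 0.14479

Final: 0.14479


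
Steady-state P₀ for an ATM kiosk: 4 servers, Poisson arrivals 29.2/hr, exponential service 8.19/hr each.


a = λ/μ = 29.2/8.19 = 3.5653; ρ = a/c = 0.8913
Σ_{k=0}^{3} a^k/k! (terms k=0..3) = 1.00000 + 3.56532 + 6.35577 + 7.55345 = 18.47454
Tail: a^4/(4!(1−ρ)) = 161.58305/(24·0.1087) = 61.95530
P₀ = 1/(18.47454 + 61.95530) = 1/80.42984 = 0.012433

Final: 0.012433


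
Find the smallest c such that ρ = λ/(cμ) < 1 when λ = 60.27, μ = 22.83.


Stability requires cμ > λ ⇔ c > λ/μ.
λ/μ = 60.27/22.83 = 2.6399
Minimum integer c = ⌊2.6399⌋ + 1 = 3
Check: 3·22.83 = 68.49 > 60.27, while 2·22.83 = 45.66 ≤ 60.27

Final: 3 servers


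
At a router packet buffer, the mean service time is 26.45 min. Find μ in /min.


μ = 1/(service time) in consistent units.
1 minute = 1 min, so μ = 1/26.45 = 0.03781 per minute

Final: 0.03781 /min


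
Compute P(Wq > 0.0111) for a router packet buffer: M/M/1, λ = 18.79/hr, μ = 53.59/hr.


ρ = 18.79/53.59 = 0.3506
P(Wq > t) = ρ·e^{−(μ−λ)t} = 0.3506·e^{−0.3863}
= 0.3506·0.679580 = 0.238278

Final: 0.238278


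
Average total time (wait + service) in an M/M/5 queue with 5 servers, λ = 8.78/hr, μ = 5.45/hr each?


a = 1.6110; ρ = 0.3222; P₀ = 0.199218
Lq = P₀·a^c·ρ/(c!(1−ρ)²) = 0.01263
Wq = Lq/λ = 0.01263/8.78 = 0.001439 hr
W = Wq + 1/μ = 0.001439 + 0.18349 = 0.18493 hr

Final: 0.18493 hr


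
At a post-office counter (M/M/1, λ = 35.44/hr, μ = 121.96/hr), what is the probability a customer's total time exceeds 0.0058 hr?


W ~ Exponential(μ−λ) for M/M/1.
μ − λ = 121.96 − 35.44 = 86.5200
P(W > t) = e^{−(μ−λ)t} = e^{−0.5018} = 0.605430

Final: 0.605430


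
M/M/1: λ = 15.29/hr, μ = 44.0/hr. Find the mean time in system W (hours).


W = 1/(μ−λ) = 1/(44.0 − 15.29) = 1/28.71 = 0.03483 hr

Final: 0.03483 hr


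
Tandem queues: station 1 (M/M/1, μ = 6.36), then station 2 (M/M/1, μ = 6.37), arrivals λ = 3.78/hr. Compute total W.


Each node sees arrival rate λ = 3.78/hr (tandem ⇒ throughput preserved).
W₁ = 1/(μ₁−λ) = 1/(6.36−3.78) = 0.38760 hr
W₂ = 1/(μ₂−λ) = 1/(6.37−3.78) = 0.38610 hr
W_total = W₁ + W₂ = 0.38760 + 0.38610 = 0.77370 hr

Final: 0.77370 hr


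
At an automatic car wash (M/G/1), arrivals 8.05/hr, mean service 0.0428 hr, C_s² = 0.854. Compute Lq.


ρ = λ·E[S] = 8.05·0.0428 = 0.3445
Lq = ρ²(1+C_s²)/(2(1−ρ)) = 0.1187·(1+0.854)/(2·0.6555)
= 0.1187·1.8540/1.3109 = 0.16789

Final: 0.16789


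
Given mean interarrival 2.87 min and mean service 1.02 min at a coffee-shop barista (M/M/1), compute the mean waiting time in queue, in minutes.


λ = 60/2.87 = 20.9059 /hr
μ = 60/1.02 = 58.8235 /hr
ρ = λ/μ = 20.9059/58.8235 = 0.3554
Wq = ρ/(μ−λ) = 0.3554/(58.8235−20.9059) = 0.009373 hr
In minutes: 0.009373·60 = 0.5624 min

Final: 0.5624 min


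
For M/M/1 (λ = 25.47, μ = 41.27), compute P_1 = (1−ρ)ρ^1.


ρ = 25.47/41.27 = 0.6172
P_n = (1−ρ)·ρ^n = (1 − 0.6172)·0.6172^1 = 0.3828·0.617155 = 0.236275

Final: 0.236275


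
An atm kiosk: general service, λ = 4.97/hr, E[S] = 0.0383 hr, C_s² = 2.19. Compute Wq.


ρ = λ·E[S] = 4.97·0.0383 = 0.1904
E[S²] = E[S]²(1+C_s²) = 0.0383²·(1+2.19) = 0.004679
Wq = λ·E[S²]/(2(1−ρ)) = 4.97·0.004679/(2·0.8096) = 0.01436 hr

Final: 0.01436 hr


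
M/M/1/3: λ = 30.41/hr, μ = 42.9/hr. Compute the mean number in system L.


ρ = 30.41/42.9 = 0.7089
L = ρ[1 − (K+1)ρ^K + Kρ^(K+1)] / [(1−ρ)(1−ρ^(K+1))]
Numerator: 0.7089·(1 − 4·0.356186 + 3·0.252486) = 0.235845
Denominator: (0.2911)·(0.747514) = 0.217633
L = 0.235845/0.217633 = 1.0837

Final: 1.0837


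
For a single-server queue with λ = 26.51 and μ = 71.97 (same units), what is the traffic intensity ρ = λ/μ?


ρ = λ/μ = 26.51/71.97 = 0.3683

Final: 0.3683


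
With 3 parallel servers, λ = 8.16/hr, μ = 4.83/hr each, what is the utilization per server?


ρ = λ/(cμ) = 8.16/(3·4.83) = 8.16/14.49 = 0.5631

Final: 0.5631


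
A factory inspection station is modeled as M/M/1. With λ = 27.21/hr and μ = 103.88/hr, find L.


ρ = λ/μ = 27.21/103.88 = 0.2619
L = ρ/(1−ρ) = 0.2619/(1 − 0.2619) = 0.2619/0.7381 = 0.3549

Final: 0.3549


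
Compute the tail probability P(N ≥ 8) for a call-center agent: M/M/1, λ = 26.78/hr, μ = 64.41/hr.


ρ = 26.78/64.41 = 0.4158
P(N ≥ n) = ρ^n = 0.4158^8 = 0.0008930

Final: 0.0008930


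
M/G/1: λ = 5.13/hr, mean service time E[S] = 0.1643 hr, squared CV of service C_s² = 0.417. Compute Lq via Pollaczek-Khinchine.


ρ = λ·E[S] = 5.13·0.1643 = 0.8429
Lq = ρ²(1+C_s²)/(2(1−ρ)) = 0.7104·(1+0.417)/(2·0.1571)
= 0.7104·1.4170/0.3143 = 3.20302

Final: 3.20302


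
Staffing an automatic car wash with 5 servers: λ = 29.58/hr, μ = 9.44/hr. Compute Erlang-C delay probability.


a = λ/μ = 3.1335; ρ = a/5 = 0.6267
P₀ = 0.040111 (from M/M/c formula)
C(c,a) = [a^c/(c!(1−ρ))]·P₀ = [302.08619/(120·0.3733)]·0.040111
= 6.74351·0.040111 = 0.270487

Final: 0.270487


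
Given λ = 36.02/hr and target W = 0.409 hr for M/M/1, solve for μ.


W = 1/(μ−λ) ⇒ μ − λ = 1/W = 1/0.409 = 2.4450
μ = λ + 1/W = 36.02 + 2.4450 = 38.4650 per hr

Final: 38.4650 /hr


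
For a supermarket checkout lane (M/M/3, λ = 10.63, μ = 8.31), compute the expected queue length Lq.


a = λ/μ = 1.2792; ρ = a/3 = 0.4264
P₀ = 0.269868
Lq = P₀·a^c·ρ / (c!·(1−ρ)²) = 0.269868·2.09313·0.4264/(6·0.32902)
= 0.12201

Final: 0.12201


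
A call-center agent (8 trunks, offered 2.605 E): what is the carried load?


B(8,2.605) = 0.003893 (Erlang-B)
Carried load = a(1 − B) = 2.605·(1 − 0.003893) = 2.605·0.996107 = 2.5949 E

Final: 2.5949 Erlangs


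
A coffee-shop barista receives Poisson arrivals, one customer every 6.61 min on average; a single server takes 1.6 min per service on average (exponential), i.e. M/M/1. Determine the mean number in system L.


λ = 60/6.61 = 9.0772 /hr
μ = 60/1.6 = 37.5000 /hr
ρ = λ/μ = 9.0772/37.5000 = 0.2421
L = ρ/(1−ρ) = 0.2421/0.7579 = 0.3194

Final: 0.3194


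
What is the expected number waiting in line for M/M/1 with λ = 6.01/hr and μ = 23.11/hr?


ρ = 6.01/23.11 = 0.2601
Lq = ρ²/(1−ρ) = 0.06763/0.7399 = 0.09140

Final: 0.09140


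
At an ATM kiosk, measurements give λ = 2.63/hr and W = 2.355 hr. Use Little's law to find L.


L = λW = 2.63·2.355 = 6.1936

Final: 6.1936


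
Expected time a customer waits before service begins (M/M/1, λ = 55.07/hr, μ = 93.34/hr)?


ρ = 55.07/93.34 = 0.5900
Wq = ρ/(μ−λ) = 0.5900/(93.34 − 55.07) = 0.5900/38.27 = 0.01542 hr

Final: 0.01542 hr


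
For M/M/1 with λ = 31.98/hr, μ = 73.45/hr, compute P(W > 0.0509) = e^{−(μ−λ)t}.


W ~ Exponential(μ−λ) for M/M/1.
μ − λ = 73.45 − 31.98 = 41.4700
P(W > t) = e^{−(μ−λ)t} = e^{−2.1108} = 0.121138

Final: 0.121138


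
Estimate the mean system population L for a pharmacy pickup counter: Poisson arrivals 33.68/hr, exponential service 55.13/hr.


ρ = λ/μ = 33.68/55.13 = 0.6109
L = ρ/(1−ρ) = 0.6109/(1 − 0.6109) = 0.6109/0.3891 = 1.5702

Final: 1.5702


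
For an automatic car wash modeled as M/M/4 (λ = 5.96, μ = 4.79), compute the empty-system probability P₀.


a = λ/μ = 5.96/4.79 = 1.2443; ρ = a/c = 0.3111
Σ_{k=0}^{3} a^k/k! (terms k=0..3) = 1.00000 + 1.24426 + 0.77409 + 0.32106 = 3.33941
Tail: a^4/(4!(1−ρ)) = 2.39686/(24·0.6889) = 0.14496
P₀ = 1/(3.33941 + 0.14496) = 1/3.48437 = 0.286996

Final: 0.286996


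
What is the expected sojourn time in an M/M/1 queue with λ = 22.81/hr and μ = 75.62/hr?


W = 1/(μ−λ) = 1/(75.62 − 22.81) = 1/52.81 = 0.01894 hr

Final: 0.01894 hr


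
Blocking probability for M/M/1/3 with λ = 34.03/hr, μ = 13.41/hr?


ρ = λ/μ = 34.03/13.41 = 2.5377
P_K = (1−ρ)ρ^K/(1−ρ^(K+1)) = (-1.5377·16.341786)/(1 − 41.469871)
= -25.128085/-40.469871 = 0.620908

Final: 0.620908


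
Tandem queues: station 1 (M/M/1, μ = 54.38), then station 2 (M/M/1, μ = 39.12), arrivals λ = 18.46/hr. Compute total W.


Each node sees arrival rate λ = 18.46/hr (tandem ⇒ throughput preserved).
W₁ = 1/(μ₁−λ) = 1/(54.38−18.46) = 0.02784 hr
W₂ = 1/(μ₂−λ) = 1/(39.12−18.46) = 0.04840 hr
W_total = W₁ + W₂ = 0.02784 + 0.04840 = 0.07624 hr

Final: 0.07624 hr


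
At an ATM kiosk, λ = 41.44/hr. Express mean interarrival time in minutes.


Mean interarrival time = 1/λ = 1/41.44 hour = 0.02413 hour
In minutes: 0.02413 × 60 = 1.4479 min

Final: 1.4479 min


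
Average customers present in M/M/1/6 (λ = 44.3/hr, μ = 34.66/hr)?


ρ = 44.3/34.66 = 1.2781
L = ρ[1 − (K+1)ρ^K + Kρ^(K+1)] / [(1−ρ)(1−ρ^(K+1))]
Numerator: 1.2781·(1 − 7·4.359644 + 6·5.572193) = 5.004716
Denominator: (-0.2781)·(-4.572193) = 1.271666
L = 5.004716/1.271666 = 3.9356

Final: 3.9356


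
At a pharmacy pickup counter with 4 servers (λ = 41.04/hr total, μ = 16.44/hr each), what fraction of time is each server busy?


ρ = λ/(cμ) = 41.04/(4·16.44) = 41.04/65.76 = 0.6241

Final: 0.6241


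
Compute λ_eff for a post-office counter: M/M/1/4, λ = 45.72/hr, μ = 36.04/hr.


ρ = 1.2686; P_K = (1−ρ)ρ^4/(1−ρ^5) = 0.304360
λ_eff = λ(1 − P_K) = 45.72·(1 − 0.304360) = 45.72·0.695640 = 31.8047 /hr

Final: 31.8047 /hr


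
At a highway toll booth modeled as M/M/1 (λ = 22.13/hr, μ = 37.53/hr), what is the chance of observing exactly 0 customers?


ρ = 22.13/37.53 = 0.5897
P_n = (1−ρ)·ρ^n = (1 − 0.5897)·0.5897^0 = 0.4103·1.000000 = 0.410338

Final: 0.410338


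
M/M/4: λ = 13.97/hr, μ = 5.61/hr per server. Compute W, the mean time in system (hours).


a = 2.4902; ρ = 0.6225; P₀ = 0.074575
Lq = P₀·a^c·ρ/(c!(1−ρ)²) = 0.52212
Wq = Lq/λ = 0.52212/13.97 = 0.03737 hr
W = Wq + 1/μ = 0.03737 + 0.17825 = 0.21563 hr

Final: 0.21563 hr


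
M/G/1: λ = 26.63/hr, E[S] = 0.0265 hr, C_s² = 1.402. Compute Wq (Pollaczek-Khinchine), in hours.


ρ = λ·E[S] = 26.63·0.0265 = 0.7057
E[S²] = E[S]²(1+C_s²) = 0.0265²·(1+1.402) = 0.001687
Wq = λ·E[S²]/(2(1−ρ)) = 26.63·0.001687/(2·0.2943) = 0.07631 hr

Final: 0.07631 hr


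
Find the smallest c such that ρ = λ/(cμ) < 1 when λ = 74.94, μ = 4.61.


Stability requires cμ > λ ⇔ c > λ/μ.
λ/μ = 74.94/4.61 = 16.2560
Minimum integer c = ⌊16.2560⌋ + 1 = 17
Check: 17·4.61 = 78.37 > 74.94, while 16·4.61 = 73.76 ≤ 74.94

Final: 17 servers


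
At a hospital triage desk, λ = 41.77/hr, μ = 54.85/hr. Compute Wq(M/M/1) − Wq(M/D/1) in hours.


ρ = 41.77/54.85 = 0.7615
Wq(M/M/1) = ρ/(μ−λ) = 0.7615/13.08 = 0.05822 hr
Wq(M/D/1) = ρ/(2(μ−λ)) = 0.02911 hr
Savings = 0.05822 − 0.02911 = 0.02911 hr

Final: 0.02911 hr


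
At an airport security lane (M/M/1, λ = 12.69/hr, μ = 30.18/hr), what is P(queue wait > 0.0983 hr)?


ρ = 12.69/30.18 = 0.4205
P(Wq > t) = ρ·e^{−(μ−λ)t} = 0.4205·e^{−1.7193}
= 0.4205·0.179197 = 0.075348

Final: 0.075348


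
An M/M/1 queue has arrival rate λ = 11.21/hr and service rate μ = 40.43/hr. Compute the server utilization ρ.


ρ = λ/μ = 11.21/40.43 = 0.2773

Final: 0.2773


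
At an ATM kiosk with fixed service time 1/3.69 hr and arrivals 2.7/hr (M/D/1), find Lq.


ρ = 2.7/3.69 = 0.7317
M/D/1: Lq = ρ²/(2(1−ρ)) = 0.5354/(2·0.2683) = 0.99778

Final: 0.99778


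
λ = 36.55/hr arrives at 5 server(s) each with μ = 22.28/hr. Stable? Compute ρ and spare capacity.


Total capacity cμ = 5·22.28 = 111.40/hr
ρ = λ/(cμ) = 36.55/111.40 = 0.3281
Stable ⇔ ρ < 1: YES
Spare capacity = cμ − λ = 111.40 − 36.55 = 74.85/hr

Final: ρ = 0.3281; stable; margin = 74.85/hr


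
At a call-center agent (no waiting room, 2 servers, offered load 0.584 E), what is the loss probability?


B(c,a) = (a^c/c!) / Σ_{k=0}^{c} a^k/k!
a^2/2! = 0.170528
Σ terms (k=0..2): 1.00000 + 0.58400 + 0.17053 = 1.754528
B = 0.170528/1.754528 = 0.097193

Final: 0.097193


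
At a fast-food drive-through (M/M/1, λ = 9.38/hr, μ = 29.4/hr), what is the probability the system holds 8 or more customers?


ρ = 9.38/29.4 = 0.3190
P(N ≥ n) = ρ^n = 0.3190^8 = 0.0001074

Final: 0.0001074


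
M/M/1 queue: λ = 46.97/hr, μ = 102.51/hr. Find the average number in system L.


ρ = λ/μ = 46.97/102.51 = 0.4582
L = ρ/(1−ρ) = 0.4582/(1 − 0.4582) = 0.4582/0.5418 = 0.8457

Final: 0.8457


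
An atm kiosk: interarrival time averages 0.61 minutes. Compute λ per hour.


λ = 1/(interarrival time) in consistent units.
1 hour = 60 min, so λ = 60/0.61 = 98.3607 per hour

Final: 98.3607 /hr


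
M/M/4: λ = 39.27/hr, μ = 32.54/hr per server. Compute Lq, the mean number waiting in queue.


a = λ/μ = 1.2068; ρ = a/4 = 0.3017
P₀ = 0.298103
Lq = P₀·a^c·ρ / (c!·(1−ρ)²) = 0.298103·2.12116·0.3017/(24·0.48762)
= 0.01630

Final: 0.01630


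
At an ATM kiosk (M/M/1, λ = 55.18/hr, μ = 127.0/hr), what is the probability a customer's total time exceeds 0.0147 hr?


W ~ Exponential(μ−λ) for M/M/1.
μ − λ = 127.0 − 55.18 = 71.8200
P(W > t) = e^{−(μ−λ)t} = e^{−1.0558} = 0.347930

Final: 0.347930


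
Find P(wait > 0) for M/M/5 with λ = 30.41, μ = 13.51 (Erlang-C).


a = λ/μ = 2.2509; ρ = a/5 = 0.4502
P₀ = 0.103837 (from M/M/c formula)
C(c,a) = [a^c/(c!(1−ρ))]·P₀ = [57.78370/(120·0.5498)]·0.103837
= 0.87581·0.103837 = 0.090941

Final: 0.090941


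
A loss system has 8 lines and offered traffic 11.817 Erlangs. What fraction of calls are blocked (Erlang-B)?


B(c,a) = (a^c/c!) / Σ_{k=0}^{c} a^k/k!
a^8/8! = 9430.557357
Σ terms (k=0..8): 1.00000 + 11.81700 + 69.82074 + 275.02391 + 812.48939 + 1920.23743 + 3781.90762 + 6384.40034 + 9430.55736 = 22687.253808
B = 9430.557357/22687.253808 = 0.415676

Final: 0.415676


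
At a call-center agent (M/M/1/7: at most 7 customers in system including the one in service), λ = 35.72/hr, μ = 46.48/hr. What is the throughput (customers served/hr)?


ρ = 0.7685; P_K = (1−ρ)ρ^7/(1−ρ^8) = 0.041726
λ_eff = λ(1 − P_K) = 35.72·(1 − 0.041726) = 35.72·0.958274 = 34.2296 /hr

Final: 34.2296 /hr


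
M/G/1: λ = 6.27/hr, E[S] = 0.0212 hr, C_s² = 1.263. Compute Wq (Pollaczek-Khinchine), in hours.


ρ = λ·E[S] = 6.27·0.0212 = 0.1329
E[S²] = E[S]²(1+C_s²) = 0.0212²·(1+1.263) = 0.001017
Wq = λ·E[S²]/(2(1−ρ)) = 6.27·0.001017/(2·0.8671) = 0.003677 hr

Final: 0.003677 hr


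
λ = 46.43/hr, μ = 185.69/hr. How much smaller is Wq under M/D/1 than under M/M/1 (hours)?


ρ = 46.43/185.69 = 0.2500
Wq(M/M/1) = ρ/(μ−λ) = 0.2500/139.26 = 0.001795 hr
Wq(M/D/1) = ρ/(2(μ−λ)) = 0.0008977 hr
Savings = 0.001795 − 0.0008977 = 0.0008977 hr

Final: 0.0008977 hr


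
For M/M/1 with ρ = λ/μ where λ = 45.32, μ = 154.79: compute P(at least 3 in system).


ρ = 45.32/154.79 = 0.2928
P(N ≥ n) = ρ^n = 0.2928^3 = 0.025098

Final: 0.025098


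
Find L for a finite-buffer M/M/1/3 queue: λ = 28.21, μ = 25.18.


ρ = 28.21/25.18 = 1.1203
L = ρ[1 − (K+1)ρ^K + Kρ^(K+1)] / [(1−ρ)(1−ρ^(K+1))]
Numerator: 1.1203·(1 − 4·1.406184 + 3·1.575395) = 0.113657
Denominator: (-0.1203)·(-0.575395) = 0.069239
L = 0.113657/0.069239 = 1.6415

Final: 1.6415


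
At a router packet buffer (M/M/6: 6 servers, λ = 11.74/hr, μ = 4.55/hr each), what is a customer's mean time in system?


a = 2.5802; ρ = 0.4300; P₀ = 0.075240
Lq = P₀·a^c·ρ/(c!(1−ρ)²) = 0.04082
Wq = Lq/λ = 0.04082/11.74 = 0.003477 hr
W = Wq + 1/μ = 0.003477 + 0.21978 = 0.22326 hr

Final: 0.22326 hr


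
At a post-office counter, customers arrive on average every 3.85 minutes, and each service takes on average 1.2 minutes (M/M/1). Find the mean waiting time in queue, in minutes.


λ = 60/3.85 = 15.5844 /hr
μ = 60/1.2 = 50.0000 /hr
ρ = λ/μ = 15.5844/50.0000 = 0.3117
Wq = ρ/(μ−λ) = 0.3117/(50.0000−15.5844) = 0.009057 hr
In minutes: 0.009057·60 = 0.5434 min

Final: 0.5434 min


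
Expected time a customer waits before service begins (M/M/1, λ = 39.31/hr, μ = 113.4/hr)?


ρ = 39.31/113.4 = 0.3466
Wq = ρ/(μ−λ) = 0.3466/(113.4 − 39.31) = 0.3466/74.09 = 0.004679 hr

Final: 0.004679 hr


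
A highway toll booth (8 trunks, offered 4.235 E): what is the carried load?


B(8,4.235) = 0.038278 (Erlang-B)
Carried load = a(1 − B) = 4.235·(1 − 0.038278) = 4.235·0.961722 = 4.0729 E

Final: 4.0729 Erlangs


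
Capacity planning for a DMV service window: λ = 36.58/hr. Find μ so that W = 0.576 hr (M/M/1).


W = 1/(μ−λ) ⇒ μ − λ = 1/W = 1/0.576 = 1.7361
μ = λ + 1/W = 36.58 + 1.7361 = 38.3161 per hr

Final: 38.3161 /hr


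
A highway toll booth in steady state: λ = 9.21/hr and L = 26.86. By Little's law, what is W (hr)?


W = L/λ = 26.86/9.21 = 2.9164 hr

Final: 2.9164 hr


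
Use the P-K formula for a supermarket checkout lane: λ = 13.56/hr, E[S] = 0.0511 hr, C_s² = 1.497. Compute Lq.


ρ = λ·E[S] = 13.56·0.0511 = 0.6929
Lq = ρ²(1+C_s²)/(2(1−ρ)) = 0.4801·(1+1.497)/(2·0.3071)
= 0.4801·2.4970/0.6142 = 1.95206

Final: 1.95206


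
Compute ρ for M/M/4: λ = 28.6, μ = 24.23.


ρ = λ/(cμ) = 28.6/(4·24.23) = 28.6/96.92 = 0.2951

Final: 0.2951


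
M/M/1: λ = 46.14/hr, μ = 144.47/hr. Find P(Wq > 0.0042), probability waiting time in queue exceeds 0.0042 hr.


ρ = 46.14/144.47 = 0.3194
P(Wq > t) = ρ·e^{−(μ−λ)t} = 0.3194·e^{−0.4130}
= 0.3194·0.661672 = 0.211321

Final: 0.211321


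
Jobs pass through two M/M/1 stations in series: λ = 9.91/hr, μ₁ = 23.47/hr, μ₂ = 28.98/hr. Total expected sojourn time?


Each node sees arrival rate λ = 9.91/hr (tandem ⇒ throughput preserved).
W₁ = 1/(μ₁−λ) = 1/(23.47−9.91) = 0.07375 hr
W₂ = 1/(μ₂−λ) = 1/(28.98−9.91) = 0.05244 hr
W_total = W₁ + W₂ = 0.07375 + 0.05244 = 0.12618 hr

Final: 0.12618 hr


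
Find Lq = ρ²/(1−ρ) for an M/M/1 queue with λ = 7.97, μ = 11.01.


ρ = 7.97/11.01 = 0.7239
Lq = ρ²/(1−ρ) = 0.5240/0.2761 = 1.8978

Final: 1.8978


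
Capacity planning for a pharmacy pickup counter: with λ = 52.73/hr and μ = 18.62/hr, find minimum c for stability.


Stability requires cμ > λ ⇔ c > λ/μ.
λ/μ = 52.73/18.62 = 2.8319
Minimum integer c = ⌊2.8319⌋ + 1 = 3
Check: 3·18.62 = 55.86 > 52.73, while 2·18.62 = 37.24 ≤ 52.73

Final: 3 servers


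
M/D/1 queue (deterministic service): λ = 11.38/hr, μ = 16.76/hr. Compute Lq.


ρ = 11.38/16.76 = 0.6790
M/D/1: Lq = ρ²/(2(1−ρ)) = 0.4610/(2·0.3210) = 0.71812

Final: 0.71812


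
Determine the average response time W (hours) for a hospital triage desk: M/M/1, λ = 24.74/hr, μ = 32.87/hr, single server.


W = 1/(μ−λ) = 1/(32.87 − 24.74) = 1/8.13 = 0.1230 hr

Final: 0.1230 hr


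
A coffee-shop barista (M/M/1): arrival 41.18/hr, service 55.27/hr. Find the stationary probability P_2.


ρ = 41.18/55.27 = 0.7451
P_n = (1−ρ)·ρ^n = (1 − 0.7451)·0.7451^2 = 0.2549·0.555129 = 0.141519

Final: 0.141519


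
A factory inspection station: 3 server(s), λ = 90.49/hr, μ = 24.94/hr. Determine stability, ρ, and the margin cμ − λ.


Total capacity cμ = 3·24.94 = 74.82/hr
ρ = λ/(cμ) = 90.49/74.82 = 1.2094
Stable ⇔ ρ < 1: NO
Spare capacity = cμ − λ = 74.82 − 90.49 = -15.67/hr

Final: ρ = 1.2094; unstable; margin = -15.67/hr


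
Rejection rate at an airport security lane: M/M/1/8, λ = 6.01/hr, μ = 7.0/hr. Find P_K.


ρ = λ/μ = 6.01/7.0 = 0.8586
P_K = (1−ρ)ρ^K/(1−ρ^(K+1)) = (0.1414·0.295265)/(1 − 0.253506)
= 0.041759/0.746494 = 0.055940

Final: 0.055940


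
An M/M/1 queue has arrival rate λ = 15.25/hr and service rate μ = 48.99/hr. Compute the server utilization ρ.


ρ = λ/μ = 15.25/48.99 = 0.3113

Final: 0.3113


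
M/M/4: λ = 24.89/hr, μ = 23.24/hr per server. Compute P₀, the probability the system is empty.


a = λ/μ = 24.89/23.24 = 1.0710; ρ = a/c = 0.2677
Σ_{k=0}^{3} a^k/k! (terms k=0..3) = 1.00000 + 1.07100 + 0.57352 + 0.20475 = 2.84926
Tail: a^4/(4!(1−ρ)) = 1.31569/(24·0.7323) = 0.07487
P₀ = 1/(2.84926 + 0.07487) = 1/2.92413 = 0.341982

Final: 0.341982


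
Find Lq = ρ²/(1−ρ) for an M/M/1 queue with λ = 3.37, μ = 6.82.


ρ = 3.37/6.82 = 0.4941
Lq = ρ²/(1−ρ) = 0.2442/0.5059 = 0.4827

Final: 0.4827


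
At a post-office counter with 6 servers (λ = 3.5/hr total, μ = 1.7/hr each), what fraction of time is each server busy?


ρ = λ/(cμ) = 3.5/(6·1.7) = 3.5/10.20 = 0.3431

Final: 0.3431


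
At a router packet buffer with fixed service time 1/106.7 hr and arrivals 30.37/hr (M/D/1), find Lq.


ρ = 30.37/106.7 = 0.2846
M/D/1: Lq = ρ²/(2(1−ρ)) = 0.08101/(2·0.7154) = 0.05662

Final: 0.05662


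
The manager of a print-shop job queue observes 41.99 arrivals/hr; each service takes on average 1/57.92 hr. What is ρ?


ρ = λ/μ = 41.99/57.92 = 0.7250

Final: 0.7250


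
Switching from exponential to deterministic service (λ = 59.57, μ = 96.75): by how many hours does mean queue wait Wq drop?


ρ = 59.57/96.75 = 0.6157
Wq(M/M/1) = ρ/(μ−λ) = 0.6157/37.18 = 0.01656 hr
Wq(M/D/1) = ρ/(2(μ−λ)) = 0.008280 hr
Savings = 0.01656 − 0.008280 = 0.008280 hr

Final: 0.008280 hr


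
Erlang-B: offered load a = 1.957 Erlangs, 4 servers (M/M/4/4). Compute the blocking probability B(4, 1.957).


B(c,a) = (a^c/c!) / Σ_{k=0}^{c} a^k/k!
a^4/4! = 0.611156
Σ terms (k=0..4): 1.00000 + 1.95700 + 1.91492 + 1.24917 + 0.61116 = 6.732250
B = 0.611156/6.732250 = 0.090780

Final: 0.090780


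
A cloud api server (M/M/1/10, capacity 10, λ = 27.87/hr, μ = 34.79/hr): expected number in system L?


ρ = 27.87/34.79 = 0.8011
L = ρ[1 − (K+1)ρ^K + Kρ^(K+1)] / [(1−ρ)(1−ρ^(K+1))]
Numerator: 0.8011·(1 − 11·0.108849 + 10·0.087198) = 0.540450
Denominator: (0.1989)·(0.912802) = 0.181563
L = 0.540450/0.181563 = 2.9766

Final: 2.9766


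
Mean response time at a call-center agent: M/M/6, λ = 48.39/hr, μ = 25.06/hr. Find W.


a = 1.9310; ρ = 0.3218; P₀ = 0.144835
Lq = P₀·a^c·ρ/(c!(1−ρ)²) = 0.007297
Wq = Lq/λ = 0.007297/48.39 = 0.0001508 hr
W = Wq + 1/μ = 0.0001508 + 0.03990 = 0.04006 hr

Final: 0.04006 hr


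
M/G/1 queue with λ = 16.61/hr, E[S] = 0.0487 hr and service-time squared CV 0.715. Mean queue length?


ρ = λ·E[S] = 16.61·0.0487 = 0.8089
Lq = ρ²(1+C_s²)/(2(1−ρ)) = 0.6543·(1+0.715)/(2·0.1911)
= 0.6543·1.7150/0.3822 = 2.93621

Final: 2.93621


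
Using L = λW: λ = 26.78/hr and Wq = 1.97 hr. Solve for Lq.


Lq = λWq = 26.78·1.97 = 52.7566

Final: 52.7566


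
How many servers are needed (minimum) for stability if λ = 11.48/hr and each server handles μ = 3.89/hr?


Stability requires cμ > λ ⇔ c > λ/μ.
λ/μ = 11.48/3.89 = 2.9512
Minimum integer c = ⌊2.9512⌋ + 1 = 3
Check: 3·3.89 = 11.67 > 11.48, while 2·3.89 = 7.78 ≤ 11.48

Final: 3 servers


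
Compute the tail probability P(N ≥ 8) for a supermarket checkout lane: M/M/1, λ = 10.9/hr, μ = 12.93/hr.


ρ = 10.9/12.93 = 0.8430
P(N ≥ n) = ρ^n = 0.8430^8 = 0.255049

Final: 0.255049


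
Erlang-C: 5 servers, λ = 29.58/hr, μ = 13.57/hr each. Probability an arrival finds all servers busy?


a = λ/μ = 2.1798; ρ = a/5 = 0.4360
P₀ = 0.111736 (from M/M/c formula)
C(c,a) = [a^c/(c!(1−ρ))]·P₀ = [49.21433/(120·0.5640)]·0.111736
= 0.72711·0.111736 = 0.081245

Final: 0.081245


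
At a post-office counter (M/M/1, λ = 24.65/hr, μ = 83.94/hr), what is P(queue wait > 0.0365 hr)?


ρ = 24.65/83.94 = 0.2937
P(Wq > t) = ρ·e^{−(μ−λ)t} = 0.2937·e^{−2.1641}
= 0.2937·0.114855 = 0.033729

Final: 0.033729


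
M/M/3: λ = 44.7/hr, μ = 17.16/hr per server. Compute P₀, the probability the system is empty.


a = λ/μ = 44.7/17.16 = 2.6049; ρ = a/c = 0.8683
Σ_{k=0}^{2} a^k/k! (terms k=0..2) = 1.00000 + 2.60490 + 3.39274 = 6.99763
Tail: a^3/(3!(1−ρ)) = 17.67546/(6·0.1317) = 22.36806
P₀ = 1/(6.99763 + 22.36806) = 1/29.36569 = 0.034053

Final: 0.034053


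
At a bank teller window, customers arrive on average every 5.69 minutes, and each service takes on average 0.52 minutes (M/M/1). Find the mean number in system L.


λ = 60/5.69 = 10.5448 /hr
μ = 60/0.52 = 115.3846 /hr
ρ = λ/μ = 10.5448/115.3846 = 0.09139
L = ρ/(1−ρ) = 0.09139/0.9086 = 0.1006

Final: 0.1006


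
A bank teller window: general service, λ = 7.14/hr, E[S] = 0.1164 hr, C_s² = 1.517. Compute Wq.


ρ = λ·E[S] = 7.14·0.1164 = 0.8311
E[S²] = E[S]²(1+C_s²) = 0.1164²·(1+1.517) = 0.034103
Wq = λ·E[S²]/(2(1−ρ)) = 7.14·0.034103/(2·0.1689) = 0.72080 hr

Final: 0.72080 hr


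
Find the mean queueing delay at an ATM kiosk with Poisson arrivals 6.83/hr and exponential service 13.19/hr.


ρ = 6.83/13.19 = 0.5178
Wq = ρ/(μ−λ) = 0.5178/(13.19 − 6.83) = 0.5178/6.36 = 0.08142 hr

Final: 0.08142 hr


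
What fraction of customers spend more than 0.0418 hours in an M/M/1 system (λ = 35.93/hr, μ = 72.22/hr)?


W ~ Exponential(μ−λ) for M/M/1.
μ − λ = 72.22 − 35.93 = 36.2900
P(W > t) = e^{−(μ−λ)t} = e^{−1.5169} = 0.219386

Final: 0.219386


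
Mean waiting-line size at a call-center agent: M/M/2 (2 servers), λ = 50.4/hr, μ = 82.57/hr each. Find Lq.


a = λ/μ = 0.6104; ρ = a/2 = 0.3052
P₀ = 0.532337
Lq = P₀·a^c·ρ / (c!·(1−ρ)²) = 0.532337·0.37258·0.3052/(2·0.48275)
= 0.06269

Final: 0.06269


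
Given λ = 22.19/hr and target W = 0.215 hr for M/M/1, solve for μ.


W = 1/(μ−λ) ⇒ μ − λ = 1/W = 1/0.215 = 4.6512
μ = λ + 1/W = 22.19 + 4.6512 = 26.8412 per hr

Final: 26.8412 /hr


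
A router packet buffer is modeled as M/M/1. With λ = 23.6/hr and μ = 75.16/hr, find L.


ρ = λ/μ = 23.6/75.16 = 0.3140
L = ρ/(1−ρ) = 0.3140/(1 − 0.3140) = 0.3140/0.6860 = 0.4577

Final: 0.4577


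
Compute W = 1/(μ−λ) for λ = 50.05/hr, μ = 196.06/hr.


W = 1/(μ−λ) = 1/(196.06 − 50.05) = 1/146.01 = 0.006849 hr

Final: 0.006849 hr


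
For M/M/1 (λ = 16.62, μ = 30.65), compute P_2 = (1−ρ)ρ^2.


ρ = 16.62/30.65 = 0.5423
P_n = (1−ρ)·ρ^n = (1 − 0.5423)·0.5423^2 = 0.4577·0.294036 = 0.134595

Final: 0.134595


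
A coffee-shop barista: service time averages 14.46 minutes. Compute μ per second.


μ = 1/(service time) in consistent units.
1 second = 0.0166667 min, so μ = 0.0166667/14.46 = 0.001153 per second

Final: 0.001153 /sec


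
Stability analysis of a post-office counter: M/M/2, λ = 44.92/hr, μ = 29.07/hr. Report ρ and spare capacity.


Total capacity cμ = 2·29.07 = 58.14/hr
ρ = λ/(cμ) = 44.92/58.14 = 0.7726
Stable ⇔ ρ < 1: YES
Spare capacity = cμ − λ = 58.14 − 44.92 = 13.22/hr

Final: ρ = 0.7726; stable; margin = 13.22/hr


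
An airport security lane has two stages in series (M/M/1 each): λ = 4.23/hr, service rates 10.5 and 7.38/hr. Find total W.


Each node sees arrival rate λ = 4.23/hr (tandem ⇒ throughput preserved).
W₁ = 1/(μ₁−λ) = 1/(10.5−4.23) = 0.15949 hr
W₂ = 1/(μ₂−λ) = 1/(7.38−4.23) = 0.31746 hr
W_total = W₁ + W₂ = 0.15949 + 0.31746 = 0.47695 hr

Final: 0.47695 hr


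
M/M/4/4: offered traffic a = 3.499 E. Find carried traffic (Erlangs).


B(4,3.499) = 0.260166 (Erlang-B)
Carried load = a(1 − B) = 3.499·(1 − 0.260166) = 3.499·0.739834 = 2.5887 E

Final: 2.5887 Erlangs


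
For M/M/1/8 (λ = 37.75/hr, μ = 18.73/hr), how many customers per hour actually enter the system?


ρ = 2.0155; P_K = (1−ρ)ρ^8/(1−ρ^9) = 0.504761
λ_eff = λ(1 − P_K) = 37.75·(1 − 0.504761) = 37.75·0.495239 = 18.6953 /hr

Final: 18.6953 /hr


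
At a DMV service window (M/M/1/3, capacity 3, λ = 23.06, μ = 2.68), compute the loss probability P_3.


ρ = λ/μ = 23.06/2.68 = 8.6045
P_K = (1−ρ)ρ^K/(1−ρ^(K+1)) = (-7.6045·637.050010)/(1 − 5481.482548)
= -4844.432538/-5480.482548 = 0.883943

Final: 0.883943


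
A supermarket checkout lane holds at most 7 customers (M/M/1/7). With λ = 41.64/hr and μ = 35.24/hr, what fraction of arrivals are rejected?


ρ = λ/μ = 41.64/35.24 = 1.1816
P_K = (1−ρ)ρ^K/(1−ρ^(K+1)) = (-0.1816·3.216057)/(1 − 3.800131)
= -0.584074/-2.800131 = 0.208588

Final: 0.208588


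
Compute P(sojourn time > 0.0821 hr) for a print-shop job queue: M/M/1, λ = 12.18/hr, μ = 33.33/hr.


W ~ Exponential(μ−λ) for M/M/1.
μ − λ = 33.33 − 12.18 = 21.1500
P(W > t) = e^{−(μ−λ)t} = e^{−1.7364} = 0.176151

Final: 0.176151


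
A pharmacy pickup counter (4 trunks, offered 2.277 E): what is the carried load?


B(4,2.277) = 0.125048 (Erlang-B)
Carried load = a(1 − B) = 2.277·(1 − 0.125048) = 2.277·0.874952 = 1.9923 E

Final: 1.9923 Erlangs


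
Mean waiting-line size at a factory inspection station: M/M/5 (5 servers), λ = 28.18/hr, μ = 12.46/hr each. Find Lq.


a = λ/μ = 2.2616; ρ = a/5 = 0.4523
P₀ = 0.102694
Lq = P₀·a^c·ρ / (c!·(1−ρ)²) = 0.102694·59.17179·0.4523/(120·0.29995)
= 0.07636

Final: 0.07636


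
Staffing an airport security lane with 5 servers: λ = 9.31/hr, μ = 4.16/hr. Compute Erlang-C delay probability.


a = λ/μ = 2.2380; ρ = a/5 = 0.4476
P₀ = 0.105234 (from M/M/c formula)
C(c,a) = [a^c/(c!(1−ρ))]·P₀ = [56.14121/(120·0.5524)]·0.105234
= 0.84692·0.105234 = 0.089125

Final: 0.089125


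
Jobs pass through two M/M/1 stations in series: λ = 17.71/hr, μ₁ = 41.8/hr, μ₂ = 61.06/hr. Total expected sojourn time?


Each node sees arrival rate λ = 17.71/hr (tandem ⇒ throughput preserved).
W₁ = 1/(μ₁−λ) = 1/(41.8−17.71) = 0.04151 hr
W₂ = 1/(μ₂−λ) = 1/(61.06−17.71) = 0.02307 hr
W_total = W₁ + W₂ = 0.04151 + 0.02307 = 0.06458 hr

Final: 0.06458 hr


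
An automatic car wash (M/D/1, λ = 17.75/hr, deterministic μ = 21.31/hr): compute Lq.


ρ = 17.75/21.31 = 0.8329
M/D/1: Lq = ρ²/(2(1−ρ)) = 0.6938/(2·0.1671) = 2.07651

Final: 2.07651


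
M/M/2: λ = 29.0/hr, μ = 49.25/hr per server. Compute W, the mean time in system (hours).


a = 0.5888; ρ = 0.2944; P₀ = 0.545098
Lq = P₀·a^c·ρ/(c!(1−ρ)²) = 0.05588
Wq = Lq/λ = 0.05588/29.0 = 0.001927 hr
W = Wq + 1/μ = 0.001927 + 0.02030 = 0.02223 hr

Final: 0.02223 hr


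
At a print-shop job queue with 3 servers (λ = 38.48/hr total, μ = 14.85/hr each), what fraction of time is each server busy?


ρ = λ/(cμ) = 38.48/(3·14.85) = 38.48/44.55 = 0.8637

Final: 0.8637


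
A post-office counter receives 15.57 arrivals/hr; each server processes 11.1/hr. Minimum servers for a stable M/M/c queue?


Stability requires cμ > λ ⇔ c > λ/μ.
λ/μ = 15.57/11.1 = 1.4027
Minimum integer c = ⌊1.4027⌋ + 1 = 2
Check: 2·11.1 = 22.20 > 15.57, while 1·11.1 = 11.10 ≤ 15.57

Final: 2 servers


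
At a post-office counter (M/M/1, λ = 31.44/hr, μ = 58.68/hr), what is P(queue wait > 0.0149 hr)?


ρ = 31.44/58.68 = 0.5358
P(Wq > t) = ρ·e^{−(μ−λ)t} = 0.5358·e^{−0.4059}
= 0.5358·0.666393 = 0.357045

Final: 0.357045


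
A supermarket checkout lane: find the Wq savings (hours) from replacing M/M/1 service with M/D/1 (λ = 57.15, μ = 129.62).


ρ = 57.15/129.62 = 0.4409
Wq(M/M/1) = ρ/(μ−λ) = 0.4409/72.47 = 0.006084 hr
Wq(M/D/1) = ρ/(2(μ−λ)) = 0.003042 hr
Savings = 0.006084 − 0.003042 = 0.003042 hr

Final: 0.003042 hr


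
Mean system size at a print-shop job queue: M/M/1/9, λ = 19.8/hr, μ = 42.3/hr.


ρ = 19.8/42.3 = 0.4681
L = ρ[1 − (K+1)ρ^K + Kρ^(K+1)] / [(1−ρ)(1−ρ^(K+1))]
Numerator: 0.4681·(1 − 10·0.001079 + 9·0.0005049) = 0.465163
Denominator: (0.5319)·(0.999495) = 0.531646
L = 0.465163/0.531646 = 0.8749

Final: 0.8749


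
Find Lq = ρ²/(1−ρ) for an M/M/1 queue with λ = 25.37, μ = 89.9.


ρ = 25.37/89.9 = 0.2822
Lq = ρ²/(1−ρ) = 0.07964/0.7178 = 0.1109

Final: 0.1109


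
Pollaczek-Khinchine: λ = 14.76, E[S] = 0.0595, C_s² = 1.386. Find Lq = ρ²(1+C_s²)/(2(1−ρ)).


ρ = λ·E[S] = 14.76·0.0595 = 0.8782
Lq = ρ²(1+C_s²)/(2(1−ρ)) = 0.7713·(1+1.386)/(2·0.1218)
= 0.7713·2.3860/0.2436 = 7.55564

Final: 7.55564


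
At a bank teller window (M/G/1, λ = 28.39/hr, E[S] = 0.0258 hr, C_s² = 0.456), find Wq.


ρ = λ·E[S] = 28.39·0.0258 = 0.7325
E[S²] = E[S]²(1+C_s²) = 0.0258²·(1+0.456) = 0.0009692
Wq = λ·E[S²]/(2(1−ρ)) = 28.39·0.0009692/(2·0.2675) = 0.05142 hr

Final: 0.05142 hr


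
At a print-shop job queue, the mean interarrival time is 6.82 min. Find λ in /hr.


λ = 1/(interarrival time) in consistent units.
1 hour = 60 min, so λ = 60/6.82 = 8.7977 per hour

Final: 8.7977 /hr


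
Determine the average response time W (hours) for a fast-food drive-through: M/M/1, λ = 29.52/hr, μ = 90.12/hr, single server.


W = 1/(μ−λ) = 1/(90.12 − 29.52) = 1/60.60 = 0.01650 hr

Final: 0.01650 hr


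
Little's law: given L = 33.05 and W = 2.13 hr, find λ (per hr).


λ = L/W = 33.05/2.13 = 15.5164 /hr

Final: 15.5164 /hr


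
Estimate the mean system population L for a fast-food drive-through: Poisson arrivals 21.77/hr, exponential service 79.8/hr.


ρ = λ/μ = 21.77/79.8 = 0.2728
L = ρ/(1−ρ) = 0.2728/(1 − 0.2728) = 0.2728/0.7272 = 0.3752

Final: 0.3752


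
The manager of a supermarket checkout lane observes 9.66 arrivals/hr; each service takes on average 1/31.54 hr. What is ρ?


ρ = λ/μ = 9.66/31.54 = 0.3063

Final: 0.3063


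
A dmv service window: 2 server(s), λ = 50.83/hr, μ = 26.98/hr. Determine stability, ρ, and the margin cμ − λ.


Total capacity cμ = 2·26.98 = 53.96/hr
ρ = λ/(cμ) = 50.83/53.96 = 0.9420
Stable ⇔ ρ < 1: YES
Spare capacity = cμ − λ = 53.96 − 50.83 = 3.13/hr

Final: ρ = 0.9420; stable; margin = 3.13/hr


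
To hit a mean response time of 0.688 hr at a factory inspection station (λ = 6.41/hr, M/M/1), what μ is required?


W = 1/(μ−λ) ⇒ μ − λ = 1/W = 1/0.688 = 1.4535
μ = λ + 1/W = 6.41 + 1.4535 = 7.8635 per hr

Final: 7.8635 /hr


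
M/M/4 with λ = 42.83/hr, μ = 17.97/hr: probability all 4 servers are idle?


a = λ/μ = 42.83/17.97 = 2.3834; ρ = a/c = 0.5959
Σ_{k=0}^{3} a^k/k! (terms k=0..3) = 1.00000 + 2.38342 + 2.84034 + 2.25657 = 8.48032
Tail: a^4/(4!(1−ρ)) = 32.27008/(24·0.4041) = 3.32698
P₀ = 1/(8.48032 + 3.32698) = 1/11.80731 = 0.084693

Final: 0.084693


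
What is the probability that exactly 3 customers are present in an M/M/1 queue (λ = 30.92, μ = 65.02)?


ρ = 30.92/65.02 = 0.4755
P_n = (1−ρ)·ρ^n = (1 − 0.4755)·0.4755^3 = 0.5245·0.107542 = 0.056401

Final: 0.056401


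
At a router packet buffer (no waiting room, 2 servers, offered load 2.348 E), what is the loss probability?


B(c,a) = (a^c/c!) / Σ_{k=0}^{c} a^k/k!
a^2/2! = 2.756552
Σ terms (k=0..2): 1.00000 + 2.34800 + 2.75655 = 6.104552
B = 2.756552/6.104552 = 0.451557

Final: 0.451557


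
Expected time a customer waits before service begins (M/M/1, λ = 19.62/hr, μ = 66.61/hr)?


ρ = 19.62/66.61 = 0.2946
Wq = ρ/(μ−λ) = 0.2946/(66.61 − 19.62) = 0.2946/46.99 = 0.006268 hr

Final: 0.006268 hr


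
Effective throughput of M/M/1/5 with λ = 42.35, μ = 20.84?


ρ = 2.0321; P_K = (1−ρ)ρ^5/(1−ρ^6) = 0.515226
λ_eff = λ(1 − P_K) = 42.35·(1 − 0.515226) = 42.35·0.484774 = 20.5302 /hr

Final: 20.5302 /hr


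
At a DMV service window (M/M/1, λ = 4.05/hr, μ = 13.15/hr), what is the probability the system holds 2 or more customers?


ρ = 4.05/13.15 = 0.3080
P(N ≥ n) = ρ^n = 0.3080^2 = 0.094855

Final: 0.094855


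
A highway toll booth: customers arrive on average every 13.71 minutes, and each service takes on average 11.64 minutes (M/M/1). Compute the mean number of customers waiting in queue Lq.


λ = 60/13.71 = 4.3764 /hr
μ = 60/11.64 = 5.1546 /hr
ρ = λ/μ = 4.3764/5.1546 = 0.8490
Lq = ρ²/(1−ρ) = 0.7208/0.1510 = 4.7742

Final: 4.7742


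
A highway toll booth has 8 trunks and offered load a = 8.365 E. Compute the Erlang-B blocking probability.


B(c,a) = (a^c/c!) / Σ_{k=0}^{c} a^k/k!
a^8/8! = 594.575540
Σ terms (k=0..8): 1.00000 + 8.36500 + 34.98661 + 97.55434 + 204.01051 + 341.30958 + 475.84244 + 568.63172 + 594.57554 = 2326.275741
B = 594.575540/2326.275741 = 0.255591

Final: 0.255591


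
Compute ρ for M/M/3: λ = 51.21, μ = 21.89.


ρ = λ/(cμ) = 51.21/(3·21.89) = 51.21/65.67 = 0.7798

Final: 0.7798


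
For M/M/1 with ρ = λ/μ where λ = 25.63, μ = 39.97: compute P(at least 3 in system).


ρ = 25.63/39.97 = 0.6412
P(N ≥ n) = ρ^n = 0.6412^3 = 0.263659

Final: 0.263659


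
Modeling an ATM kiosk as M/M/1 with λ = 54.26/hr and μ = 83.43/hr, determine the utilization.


ρ = λ/μ = 54.26/83.43 = 0.6504

Final: 0.6504


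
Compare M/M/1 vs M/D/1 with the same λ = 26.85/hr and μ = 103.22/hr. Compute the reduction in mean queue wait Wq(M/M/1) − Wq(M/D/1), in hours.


ρ = 26.85/103.22 = 0.2601
Wq(M/M/1) = ρ/(μ−λ) = 0.2601/76.37 = 0.003406 hr
Wq(M/D/1) = ρ/(2(μ−λ)) = 0.001703 hr
Savings = 0.003406 − 0.001703 = 0.001703 hr

Final: 0.001703 hr


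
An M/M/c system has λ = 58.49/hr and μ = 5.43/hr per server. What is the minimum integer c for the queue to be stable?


Stability requires cμ > λ ⇔ c > λ/μ.
λ/μ = 58.49/5.43 = 10.7716
Minimum integer c = ⌊10.7716⌋ + 1 = 11
Check: 11·5.43 = 59.73 > 58.49, while 10·5.43 = 54.30 ≤ 58.49

Final: 11 servers


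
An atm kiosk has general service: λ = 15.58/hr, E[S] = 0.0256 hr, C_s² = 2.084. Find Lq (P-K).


ρ = λ·E[S] = 15.58·0.0256 = 0.3988
Lq = ρ²(1+C_s²)/(2(1−ρ)) = 0.1591·(1+2.084)/(2·0.6012)
= 0.1591·3.0840/1.2023 = 0.40805

Final: 0.40805


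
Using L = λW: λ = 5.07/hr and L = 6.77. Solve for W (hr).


W = L/λ = 6.77/5.07 = 1.3353 hr

Final: 1.3353 hr


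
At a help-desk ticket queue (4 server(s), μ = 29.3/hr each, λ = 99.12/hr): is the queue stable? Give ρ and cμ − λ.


Total capacity cμ = 4·29.3 = 117.20/hr
ρ = λ/(cμ) = 99.12/117.20 = 0.8457
Stable ⇔ ρ < 1: YES
Spare capacity = cμ − λ = 117.20 − 99.12 = 18.08/hr

Final: ρ = 0.8457; stable; margin = 18.08/hr
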